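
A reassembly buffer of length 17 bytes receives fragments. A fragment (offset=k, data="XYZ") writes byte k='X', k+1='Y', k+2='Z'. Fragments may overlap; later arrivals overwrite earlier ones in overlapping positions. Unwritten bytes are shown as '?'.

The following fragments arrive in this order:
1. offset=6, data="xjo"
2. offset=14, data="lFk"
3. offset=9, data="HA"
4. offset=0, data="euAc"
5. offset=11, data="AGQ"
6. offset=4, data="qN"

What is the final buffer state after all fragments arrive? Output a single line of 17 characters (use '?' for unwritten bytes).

Fragment 1: offset=6 data="xjo" -> buffer=??????xjo????????
Fragment 2: offset=14 data="lFk" -> buffer=??????xjo?????lFk
Fragment 3: offset=9 data="HA" -> buffer=??????xjoHA???lFk
Fragment 4: offset=0 data="euAc" -> buffer=euAc??xjoHA???lFk
Fragment 5: offset=11 data="AGQ" -> buffer=euAc??xjoHAAGQlFk
Fragment 6: offset=4 data="qN" -> buffer=euAcqNxjoHAAGQlFk

Answer: euAcqNxjoHAAGQlFk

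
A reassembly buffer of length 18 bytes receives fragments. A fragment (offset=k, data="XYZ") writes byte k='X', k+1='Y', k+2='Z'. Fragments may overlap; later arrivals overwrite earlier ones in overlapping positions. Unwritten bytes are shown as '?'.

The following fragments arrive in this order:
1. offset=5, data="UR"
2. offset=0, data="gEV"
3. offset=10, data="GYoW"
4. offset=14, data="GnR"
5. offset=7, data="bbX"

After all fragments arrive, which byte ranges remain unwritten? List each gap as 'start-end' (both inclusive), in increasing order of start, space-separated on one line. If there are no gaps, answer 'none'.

Answer: 3-4 17-17

Derivation:
Fragment 1: offset=5 len=2
Fragment 2: offset=0 len=3
Fragment 3: offset=10 len=4
Fragment 4: offset=14 len=3
Fragment 5: offset=7 len=3
Gaps: 3-4 17-17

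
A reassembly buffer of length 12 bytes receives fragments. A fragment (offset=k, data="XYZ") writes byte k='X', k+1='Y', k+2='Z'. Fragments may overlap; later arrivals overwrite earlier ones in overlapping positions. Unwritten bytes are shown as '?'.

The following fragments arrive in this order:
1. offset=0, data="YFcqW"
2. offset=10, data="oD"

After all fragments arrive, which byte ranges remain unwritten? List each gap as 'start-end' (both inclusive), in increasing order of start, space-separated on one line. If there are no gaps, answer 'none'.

Fragment 1: offset=0 len=5
Fragment 2: offset=10 len=2
Gaps: 5-9

Answer: 5-9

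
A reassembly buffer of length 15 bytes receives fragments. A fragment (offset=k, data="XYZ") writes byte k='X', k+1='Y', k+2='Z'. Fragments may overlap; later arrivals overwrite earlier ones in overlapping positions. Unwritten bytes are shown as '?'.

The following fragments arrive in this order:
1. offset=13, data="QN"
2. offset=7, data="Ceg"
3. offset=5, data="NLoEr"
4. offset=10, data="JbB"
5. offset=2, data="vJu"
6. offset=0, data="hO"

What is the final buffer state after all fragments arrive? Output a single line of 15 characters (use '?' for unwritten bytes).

Fragment 1: offset=13 data="QN" -> buffer=?????????????QN
Fragment 2: offset=7 data="Ceg" -> buffer=???????Ceg???QN
Fragment 3: offset=5 data="NLoEr" -> buffer=?????NLoEr???QN
Fragment 4: offset=10 data="JbB" -> buffer=?????NLoErJbBQN
Fragment 5: offset=2 data="vJu" -> buffer=??vJuNLoErJbBQN
Fragment 6: offset=0 data="hO" -> buffer=hOvJuNLoErJbBQN

Answer: hOvJuNLoErJbBQN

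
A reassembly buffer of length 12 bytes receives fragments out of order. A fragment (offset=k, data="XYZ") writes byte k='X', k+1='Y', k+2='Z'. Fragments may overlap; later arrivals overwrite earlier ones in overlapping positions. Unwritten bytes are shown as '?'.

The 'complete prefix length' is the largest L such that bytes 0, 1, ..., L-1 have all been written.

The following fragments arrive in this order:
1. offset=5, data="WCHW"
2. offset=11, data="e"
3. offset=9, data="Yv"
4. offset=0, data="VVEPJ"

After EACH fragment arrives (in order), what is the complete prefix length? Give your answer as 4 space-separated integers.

Answer: 0 0 0 12

Derivation:
Fragment 1: offset=5 data="WCHW" -> buffer=?????WCHW??? -> prefix_len=0
Fragment 2: offset=11 data="e" -> buffer=?????WCHW??e -> prefix_len=0
Fragment 3: offset=9 data="Yv" -> buffer=?????WCHWYve -> prefix_len=0
Fragment 4: offset=0 data="VVEPJ" -> buffer=VVEPJWCHWYve -> prefix_len=12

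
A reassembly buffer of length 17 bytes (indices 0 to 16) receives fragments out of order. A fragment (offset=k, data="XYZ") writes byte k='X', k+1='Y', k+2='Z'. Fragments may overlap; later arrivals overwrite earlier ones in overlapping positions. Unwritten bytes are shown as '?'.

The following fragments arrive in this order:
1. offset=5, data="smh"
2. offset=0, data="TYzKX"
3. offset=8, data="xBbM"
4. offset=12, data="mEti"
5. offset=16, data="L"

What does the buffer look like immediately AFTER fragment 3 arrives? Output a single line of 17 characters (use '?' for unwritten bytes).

Fragment 1: offset=5 data="smh" -> buffer=?????smh?????????
Fragment 2: offset=0 data="TYzKX" -> buffer=TYzKXsmh?????????
Fragment 3: offset=8 data="xBbM" -> buffer=TYzKXsmhxBbM?????

Answer: TYzKXsmhxBbM?????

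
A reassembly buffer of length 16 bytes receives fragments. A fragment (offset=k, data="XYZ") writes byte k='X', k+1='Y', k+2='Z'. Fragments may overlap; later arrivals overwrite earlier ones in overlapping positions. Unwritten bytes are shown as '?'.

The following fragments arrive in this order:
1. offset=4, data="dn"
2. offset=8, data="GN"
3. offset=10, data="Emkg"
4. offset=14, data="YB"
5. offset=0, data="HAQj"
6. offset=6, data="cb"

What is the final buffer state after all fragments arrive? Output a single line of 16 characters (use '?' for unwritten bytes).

Answer: HAQjdncbGNEmkgYB

Derivation:
Fragment 1: offset=4 data="dn" -> buffer=????dn??????????
Fragment 2: offset=8 data="GN" -> buffer=????dn??GN??????
Fragment 3: offset=10 data="Emkg" -> buffer=????dn??GNEmkg??
Fragment 4: offset=14 data="YB" -> buffer=????dn??GNEmkgYB
Fragment 5: offset=0 data="HAQj" -> buffer=HAQjdn??GNEmkgYB
Fragment 6: offset=6 data="cb" -> buffer=HAQjdncbGNEmkgYB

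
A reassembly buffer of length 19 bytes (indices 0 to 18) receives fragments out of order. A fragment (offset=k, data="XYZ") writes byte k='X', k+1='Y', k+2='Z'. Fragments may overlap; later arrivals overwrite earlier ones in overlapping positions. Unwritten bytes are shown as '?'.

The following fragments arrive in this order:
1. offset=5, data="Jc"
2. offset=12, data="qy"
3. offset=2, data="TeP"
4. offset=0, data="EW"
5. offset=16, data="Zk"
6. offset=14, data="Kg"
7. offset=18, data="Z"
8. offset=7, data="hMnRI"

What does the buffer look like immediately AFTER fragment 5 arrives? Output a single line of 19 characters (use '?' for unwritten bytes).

Answer: EWTePJc?????qy??Zk?

Derivation:
Fragment 1: offset=5 data="Jc" -> buffer=?????Jc????????????
Fragment 2: offset=12 data="qy" -> buffer=?????Jc?????qy?????
Fragment 3: offset=2 data="TeP" -> buffer=??TePJc?????qy?????
Fragment 4: offset=0 data="EW" -> buffer=EWTePJc?????qy?????
Fragment 5: offset=16 data="Zk" -> buffer=EWTePJc?????qy??Zk?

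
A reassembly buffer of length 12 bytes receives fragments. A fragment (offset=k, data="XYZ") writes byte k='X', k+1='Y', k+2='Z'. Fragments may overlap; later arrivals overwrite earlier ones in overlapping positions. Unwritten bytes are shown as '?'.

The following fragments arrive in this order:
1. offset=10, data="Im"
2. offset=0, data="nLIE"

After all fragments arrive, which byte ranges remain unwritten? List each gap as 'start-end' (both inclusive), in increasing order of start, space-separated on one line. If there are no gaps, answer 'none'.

Fragment 1: offset=10 len=2
Fragment 2: offset=0 len=4
Gaps: 4-9

Answer: 4-9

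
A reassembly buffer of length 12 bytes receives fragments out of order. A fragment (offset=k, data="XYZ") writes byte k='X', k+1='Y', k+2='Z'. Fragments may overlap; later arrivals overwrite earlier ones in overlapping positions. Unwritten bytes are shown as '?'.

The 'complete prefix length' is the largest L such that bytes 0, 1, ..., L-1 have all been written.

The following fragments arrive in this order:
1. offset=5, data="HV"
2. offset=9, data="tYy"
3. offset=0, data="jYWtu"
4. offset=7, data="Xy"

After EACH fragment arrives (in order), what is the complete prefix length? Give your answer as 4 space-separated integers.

Answer: 0 0 7 12

Derivation:
Fragment 1: offset=5 data="HV" -> buffer=?????HV????? -> prefix_len=0
Fragment 2: offset=9 data="tYy" -> buffer=?????HV??tYy -> prefix_len=0
Fragment 3: offset=0 data="jYWtu" -> buffer=jYWtuHV??tYy -> prefix_len=7
Fragment 4: offset=7 data="Xy" -> buffer=jYWtuHVXytYy -> prefix_len=12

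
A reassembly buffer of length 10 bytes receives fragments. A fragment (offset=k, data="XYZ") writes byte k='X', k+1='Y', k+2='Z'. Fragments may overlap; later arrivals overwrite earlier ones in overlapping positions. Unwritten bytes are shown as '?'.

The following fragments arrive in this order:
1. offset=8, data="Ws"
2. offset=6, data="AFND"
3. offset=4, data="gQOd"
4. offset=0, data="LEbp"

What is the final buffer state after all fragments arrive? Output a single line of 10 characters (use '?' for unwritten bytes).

Fragment 1: offset=8 data="Ws" -> buffer=????????Ws
Fragment 2: offset=6 data="AFND" -> buffer=??????AFND
Fragment 3: offset=4 data="gQOd" -> buffer=????gQOdND
Fragment 4: offset=0 data="LEbp" -> buffer=LEbpgQOdND

Answer: LEbpgQOdND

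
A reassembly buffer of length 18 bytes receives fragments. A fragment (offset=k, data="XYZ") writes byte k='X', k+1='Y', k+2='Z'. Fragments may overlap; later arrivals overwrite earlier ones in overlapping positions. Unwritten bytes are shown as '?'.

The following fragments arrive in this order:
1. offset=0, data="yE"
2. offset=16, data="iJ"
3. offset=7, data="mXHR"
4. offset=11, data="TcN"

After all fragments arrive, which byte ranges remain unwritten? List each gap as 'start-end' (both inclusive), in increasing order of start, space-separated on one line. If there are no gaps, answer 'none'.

Fragment 1: offset=0 len=2
Fragment 2: offset=16 len=2
Fragment 3: offset=7 len=4
Fragment 4: offset=11 len=3
Gaps: 2-6 14-15

Answer: 2-6 14-15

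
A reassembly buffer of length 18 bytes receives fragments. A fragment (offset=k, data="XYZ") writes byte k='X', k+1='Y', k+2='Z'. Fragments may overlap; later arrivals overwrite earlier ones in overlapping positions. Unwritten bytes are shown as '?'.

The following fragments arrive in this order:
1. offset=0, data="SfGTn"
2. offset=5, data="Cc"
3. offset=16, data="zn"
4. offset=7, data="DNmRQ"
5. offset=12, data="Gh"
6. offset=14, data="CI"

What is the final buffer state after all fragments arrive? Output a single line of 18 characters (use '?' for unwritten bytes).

Fragment 1: offset=0 data="SfGTn" -> buffer=SfGTn?????????????
Fragment 2: offset=5 data="Cc" -> buffer=SfGTnCc???????????
Fragment 3: offset=16 data="zn" -> buffer=SfGTnCc?????????zn
Fragment 4: offset=7 data="DNmRQ" -> buffer=SfGTnCcDNmRQ????zn
Fragment 5: offset=12 data="Gh" -> buffer=SfGTnCcDNmRQGh??zn
Fragment 6: offset=14 data="CI" -> buffer=SfGTnCcDNmRQGhCIzn

Answer: SfGTnCcDNmRQGhCIzn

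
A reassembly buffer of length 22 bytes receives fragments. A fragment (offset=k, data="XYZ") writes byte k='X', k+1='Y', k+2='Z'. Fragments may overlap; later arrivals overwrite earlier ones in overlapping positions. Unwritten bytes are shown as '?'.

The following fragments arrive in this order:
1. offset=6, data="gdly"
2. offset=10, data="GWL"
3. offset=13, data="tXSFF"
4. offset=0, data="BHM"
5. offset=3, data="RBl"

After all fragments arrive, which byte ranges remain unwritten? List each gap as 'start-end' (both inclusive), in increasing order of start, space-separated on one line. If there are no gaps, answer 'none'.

Answer: 18-21

Derivation:
Fragment 1: offset=6 len=4
Fragment 2: offset=10 len=3
Fragment 3: offset=13 len=5
Fragment 4: offset=0 len=3
Fragment 5: offset=3 len=3
Gaps: 18-21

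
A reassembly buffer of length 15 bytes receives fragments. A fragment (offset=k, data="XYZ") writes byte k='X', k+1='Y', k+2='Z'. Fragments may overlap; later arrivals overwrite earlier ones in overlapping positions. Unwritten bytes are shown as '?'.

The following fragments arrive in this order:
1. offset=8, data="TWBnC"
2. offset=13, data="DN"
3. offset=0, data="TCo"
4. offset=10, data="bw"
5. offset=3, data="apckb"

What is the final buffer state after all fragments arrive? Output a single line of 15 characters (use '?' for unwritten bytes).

Answer: TCoapckbTWbwCDN

Derivation:
Fragment 1: offset=8 data="TWBnC" -> buffer=????????TWBnC??
Fragment 2: offset=13 data="DN" -> buffer=????????TWBnCDN
Fragment 3: offset=0 data="TCo" -> buffer=TCo?????TWBnCDN
Fragment 4: offset=10 data="bw" -> buffer=TCo?????TWbwCDN
Fragment 5: offset=3 data="apckb" -> buffer=TCoapckbTWbwCDN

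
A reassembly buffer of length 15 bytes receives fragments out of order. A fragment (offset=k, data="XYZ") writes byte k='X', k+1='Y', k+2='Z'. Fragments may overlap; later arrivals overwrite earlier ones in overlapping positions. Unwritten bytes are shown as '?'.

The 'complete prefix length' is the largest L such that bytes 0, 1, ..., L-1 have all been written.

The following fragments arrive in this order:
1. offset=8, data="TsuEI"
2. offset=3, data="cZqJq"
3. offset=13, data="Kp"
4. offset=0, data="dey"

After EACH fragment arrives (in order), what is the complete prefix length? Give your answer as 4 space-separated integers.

Answer: 0 0 0 15

Derivation:
Fragment 1: offset=8 data="TsuEI" -> buffer=????????TsuEI?? -> prefix_len=0
Fragment 2: offset=3 data="cZqJq" -> buffer=???cZqJqTsuEI?? -> prefix_len=0
Fragment 3: offset=13 data="Kp" -> buffer=???cZqJqTsuEIKp -> prefix_len=0
Fragment 4: offset=0 data="dey" -> buffer=deycZqJqTsuEIKp -> prefix_len=15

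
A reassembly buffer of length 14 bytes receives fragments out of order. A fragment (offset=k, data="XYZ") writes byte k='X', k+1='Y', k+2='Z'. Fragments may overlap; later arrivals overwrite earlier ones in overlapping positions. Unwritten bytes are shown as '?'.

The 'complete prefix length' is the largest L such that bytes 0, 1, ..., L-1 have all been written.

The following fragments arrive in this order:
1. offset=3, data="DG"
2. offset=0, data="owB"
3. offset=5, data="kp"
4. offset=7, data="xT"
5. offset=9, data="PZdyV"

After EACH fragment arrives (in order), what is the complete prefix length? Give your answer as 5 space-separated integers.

Fragment 1: offset=3 data="DG" -> buffer=???DG????????? -> prefix_len=0
Fragment 2: offset=0 data="owB" -> buffer=owBDG????????? -> prefix_len=5
Fragment 3: offset=5 data="kp" -> buffer=owBDGkp??????? -> prefix_len=7
Fragment 4: offset=7 data="xT" -> buffer=owBDGkpxT????? -> prefix_len=9
Fragment 5: offset=9 data="PZdyV" -> buffer=owBDGkpxTPZdyV -> prefix_len=14

Answer: 0 5 7 9 14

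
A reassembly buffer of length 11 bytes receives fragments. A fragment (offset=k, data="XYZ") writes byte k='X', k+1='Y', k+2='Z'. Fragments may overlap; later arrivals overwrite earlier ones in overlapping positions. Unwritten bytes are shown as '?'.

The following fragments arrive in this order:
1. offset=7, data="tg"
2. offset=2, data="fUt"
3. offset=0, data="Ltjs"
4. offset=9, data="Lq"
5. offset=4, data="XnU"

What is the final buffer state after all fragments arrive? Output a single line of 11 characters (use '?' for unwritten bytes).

Fragment 1: offset=7 data="tg" -> buffer=???????tg??
Fragment 2: offset=2 data="fUt" -> buffer=??fUt??tg??
Fragment 3: offset=0 data="Ltjs" -> buffer=Ltjst??tg??
Fragment 4: offset=9 data="Lq" -> buffer=Ltjst??tgLq
Fragment 5: offset=4 data="XnU" -> buffer=LtjsXnUtgLq

Answer: LtjsXnUtgLq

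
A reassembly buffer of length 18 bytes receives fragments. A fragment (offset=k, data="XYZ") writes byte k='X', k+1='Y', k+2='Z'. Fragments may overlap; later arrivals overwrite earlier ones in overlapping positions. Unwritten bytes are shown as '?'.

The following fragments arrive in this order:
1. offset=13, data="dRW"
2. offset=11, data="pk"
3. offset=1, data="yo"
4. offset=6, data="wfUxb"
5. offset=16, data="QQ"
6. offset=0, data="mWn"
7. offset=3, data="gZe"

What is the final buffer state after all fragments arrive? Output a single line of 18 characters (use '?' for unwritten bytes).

Answer: mWngZewfUxbpkdRWQQ

Derivation:
Fragment 1: offset=13 data="dRW" -> buffer=?????????????dRW??
Fragment 2: offset=11 data="pk" -> buffer=???????????pkdRW??
Fragment 3: offset=1 data="yo" -> buffer=?yo????????pkdRW??
Fragment 4: offset=6 data="wfUxb" -> buffer=?yo???wfUxbpkdRW??
Fragment 5: offset=16 data="QQ" -> buffer=?yo???wfUxbpkdRWQQ
Fragment 6: offset=0 data="mWn" -> buffer=mWn???wfUxbpkdRWQQ
Fragment 7: offset=3 data="gZe" -> buffer=mWngZewfUxbpkdRWQQ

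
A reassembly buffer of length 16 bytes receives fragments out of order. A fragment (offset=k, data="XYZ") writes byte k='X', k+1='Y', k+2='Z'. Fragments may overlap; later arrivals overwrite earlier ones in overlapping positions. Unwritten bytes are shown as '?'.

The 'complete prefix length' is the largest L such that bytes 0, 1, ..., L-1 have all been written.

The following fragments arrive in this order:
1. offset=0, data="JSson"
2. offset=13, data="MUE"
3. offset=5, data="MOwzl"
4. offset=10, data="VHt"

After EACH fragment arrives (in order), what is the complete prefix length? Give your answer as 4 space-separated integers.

Answer: 5 5 10 16

Derivation:
Fragment 1: offset=0 data="JSson" -> buffer=JSson??????????? -> prefix_len=5
Fragment 2: offset=13 data="MUE" -> buffer=JSson????????MUE -> prefix_len=5
Fragment 3: offset=5 data="MOwzl" -> buffer=JSsonMOwzl???MUE -> prefix_len=10
Fragment 4: offset=10 data="VHt" -> buffer=JSsonMOwzlVHtMUE -> prefix_len=16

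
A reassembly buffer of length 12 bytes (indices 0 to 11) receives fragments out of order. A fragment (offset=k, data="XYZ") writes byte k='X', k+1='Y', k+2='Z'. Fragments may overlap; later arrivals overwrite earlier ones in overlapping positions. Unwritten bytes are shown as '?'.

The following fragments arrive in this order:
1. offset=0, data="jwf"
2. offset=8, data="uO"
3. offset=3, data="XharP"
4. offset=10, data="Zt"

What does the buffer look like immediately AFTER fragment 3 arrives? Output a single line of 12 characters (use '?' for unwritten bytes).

Fragment 1: offset=0 data="jwf" -> buffer=jwf?????????
Fragment 2: offset=8 data="uO" -> buffer=jwf?????uO??
Fragment 3: offset=3 data="XharP" -> buffer=jwfXharPuO??

Answer: jwfXharPuO??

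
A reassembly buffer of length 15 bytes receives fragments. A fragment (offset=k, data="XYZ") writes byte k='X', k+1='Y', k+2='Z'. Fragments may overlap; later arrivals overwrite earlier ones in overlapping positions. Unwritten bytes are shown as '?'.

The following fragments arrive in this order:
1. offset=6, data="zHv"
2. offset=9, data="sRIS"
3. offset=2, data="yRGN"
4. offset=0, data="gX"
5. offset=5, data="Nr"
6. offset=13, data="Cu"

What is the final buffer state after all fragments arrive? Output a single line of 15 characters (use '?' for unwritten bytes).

Fragment 1: offset=6 data="zHv" -> buffer=??????zHv??????
Fragment 2: offset=9 data="sRIS" -> buffer=??????zHvsRIS??
Fragment 3: offset=2 data="yRGN" -> buffer=??yRGNzHvsRIS??
Fragment 4: offset=0 data="gX" -> buffer=gXyRGNzHvsRIS??
Fragment 5: offset=5 data="Nr" -> buffer=gXyRGNrHvsRIS??
Fragment 6: offset=13 data="Cu" -> buffer=gXyRGNrHvsRISCu

Answer: gXyRGNrHvsRISCu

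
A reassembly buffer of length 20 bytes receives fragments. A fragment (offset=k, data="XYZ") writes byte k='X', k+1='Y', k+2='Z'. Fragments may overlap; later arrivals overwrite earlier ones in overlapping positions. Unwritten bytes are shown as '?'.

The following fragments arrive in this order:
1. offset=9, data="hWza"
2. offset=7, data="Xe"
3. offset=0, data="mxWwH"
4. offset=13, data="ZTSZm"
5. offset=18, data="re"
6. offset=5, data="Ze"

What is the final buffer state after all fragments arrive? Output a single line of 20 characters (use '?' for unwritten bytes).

Answer: mxWwHZeXehWzaZTSZmre

Derivation:
Fragment 1: offset=9 data="hWza" -> buffer=?????????hWza???????
Fragment 2: offset=7 data="Xe" -> buffer=???????XehWza???????
Fragment 3: offset=0 data="mxWwH" -> buffer=mxWwH??XehWza???????
Fragment 4: offset=13 data="ZTSZm" -> buffer=mxWwH??XehWzaZTSZm??
Fragment 5: offset=18 data="re" -> buffer=mxWwH??XehWzaZTSZmre
Fragment 6: offset=5 data="Ze" -> buffer=mxWwHZeXehWzaZTSZmre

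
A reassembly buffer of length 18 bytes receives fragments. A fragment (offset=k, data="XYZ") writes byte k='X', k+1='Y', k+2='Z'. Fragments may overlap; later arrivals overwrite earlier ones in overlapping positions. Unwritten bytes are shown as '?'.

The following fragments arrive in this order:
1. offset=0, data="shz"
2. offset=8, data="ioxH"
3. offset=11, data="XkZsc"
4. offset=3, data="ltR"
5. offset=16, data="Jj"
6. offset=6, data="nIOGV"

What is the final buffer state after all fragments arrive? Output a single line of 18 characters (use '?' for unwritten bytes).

Answer: shzltRnIOGVXkZscJj

Derivation:
Fragment 1: offset=0 data="shz" -> buffer=shz???????????????
Fragment 2: offset=8 data="ioxH" -> buffer=shz?????ioxH??????
Fragment 3: offset=11 data="XkZsc" -> buffer=shz?????ioxXkZsc??
Fragment 4: offset=3 data="ltR" -> buffer=shzltR??ioxXkZsc??
Fragment 5: offset=16 data="Jj" -> buffer=shzltR??ioxXkZscJj
Fragment 6: offset=6 data="nIOGV" -> buffer=shzltRnIOGVXkZscJj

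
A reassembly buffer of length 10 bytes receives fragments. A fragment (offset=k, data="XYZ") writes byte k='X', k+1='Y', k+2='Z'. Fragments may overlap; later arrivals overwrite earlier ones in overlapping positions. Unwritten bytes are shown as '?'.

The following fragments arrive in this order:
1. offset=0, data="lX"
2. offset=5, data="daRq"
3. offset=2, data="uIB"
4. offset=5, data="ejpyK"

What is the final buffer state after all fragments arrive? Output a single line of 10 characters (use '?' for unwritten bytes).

Answer: lXuIBejpyK

Derivation:
Fragment 1: offset=0 data="lX" -> buffer=lX????????
Fragment 2: offset=5 data="daRq" -> buffer=lX???daRq?
Fragment 3: offset=2 data="uIB" -> buffer=lXuIBdaRq?
Fragment 4: offset=5 data="ejpyK" -> buffer=lXuIBejpyK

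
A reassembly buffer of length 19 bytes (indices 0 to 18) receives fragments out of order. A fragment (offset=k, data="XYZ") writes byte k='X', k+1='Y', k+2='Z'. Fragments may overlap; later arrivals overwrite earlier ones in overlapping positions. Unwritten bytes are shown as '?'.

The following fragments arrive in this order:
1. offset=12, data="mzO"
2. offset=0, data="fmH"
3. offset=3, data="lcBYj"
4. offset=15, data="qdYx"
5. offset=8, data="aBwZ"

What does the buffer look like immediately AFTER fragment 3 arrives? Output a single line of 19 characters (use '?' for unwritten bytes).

Fragment 1: offset=12 data="mzO" -> buffer=????????????mzO????
Fragment 2: offset=0 data="fmH" -> buffer=fmH?????????mzO????
Fragment 3: offset=3 data="lcBYj" -> buffer=fmHlcBYj????mzO????

Answer: fmHlcBYj????mzO????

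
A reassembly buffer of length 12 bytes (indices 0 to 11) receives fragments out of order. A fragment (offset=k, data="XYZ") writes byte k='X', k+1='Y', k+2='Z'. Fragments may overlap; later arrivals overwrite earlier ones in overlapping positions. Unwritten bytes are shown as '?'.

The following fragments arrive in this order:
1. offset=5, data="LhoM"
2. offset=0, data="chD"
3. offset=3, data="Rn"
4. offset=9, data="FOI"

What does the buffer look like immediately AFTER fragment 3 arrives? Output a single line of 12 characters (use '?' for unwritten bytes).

Answer: chDRnLhoM???

Derivation:
Fragment 1: offset=5 data="LhoM" -> buffer=?????LhoM???
Fragment 2: offset=0 data="chD" -> buffer=chD??LhoM???
Fragment 3: offset=3 data="Rn" -> buffer=chDRnLhoM???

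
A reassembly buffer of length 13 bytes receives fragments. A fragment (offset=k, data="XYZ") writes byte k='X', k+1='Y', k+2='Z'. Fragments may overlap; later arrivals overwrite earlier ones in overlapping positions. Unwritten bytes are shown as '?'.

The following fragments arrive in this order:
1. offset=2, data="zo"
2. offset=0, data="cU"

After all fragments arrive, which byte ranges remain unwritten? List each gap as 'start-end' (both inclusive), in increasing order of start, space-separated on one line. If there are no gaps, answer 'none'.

Answer: 4-12

Derivation:
Fragment 1: offset=2 len=2
Fragment 2: offset=0 len=2
Gaps: 4-12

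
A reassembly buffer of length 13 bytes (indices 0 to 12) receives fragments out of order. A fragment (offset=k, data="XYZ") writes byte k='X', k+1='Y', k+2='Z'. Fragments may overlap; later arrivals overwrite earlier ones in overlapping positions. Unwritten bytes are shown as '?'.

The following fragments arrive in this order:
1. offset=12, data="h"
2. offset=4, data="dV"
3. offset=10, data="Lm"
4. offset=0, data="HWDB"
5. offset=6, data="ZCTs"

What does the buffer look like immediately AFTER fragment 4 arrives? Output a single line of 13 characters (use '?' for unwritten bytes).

Answer: HWDBdV????Lmh

Derivation:
Fragment 1: offset=12 data="h" -> buffer=????????????h
Fragment 2: offset=4 data="dV" -> buffer=????dV??????h
Fragment 3: offset=10 data="Lm" -> buffer=????dV????Lmh
Fragment 4: offset=0 data="HWDB" -> buffer=HWDBdV????Lmh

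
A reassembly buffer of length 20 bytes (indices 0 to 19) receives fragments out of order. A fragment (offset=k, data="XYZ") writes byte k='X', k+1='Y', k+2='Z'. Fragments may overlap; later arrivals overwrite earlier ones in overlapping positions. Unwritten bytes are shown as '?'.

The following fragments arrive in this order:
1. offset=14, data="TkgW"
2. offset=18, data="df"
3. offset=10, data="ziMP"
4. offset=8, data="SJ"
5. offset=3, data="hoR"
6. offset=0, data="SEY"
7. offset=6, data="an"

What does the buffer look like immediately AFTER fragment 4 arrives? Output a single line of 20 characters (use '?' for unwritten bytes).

Fragment 1: offset=14 data="TkgW" -> buffer=??????????????TkgW??
Fragment 2: offset=18 data="df" -> buffer=??????????????TkgWdf
Fragment 3: offset=10 data="ziMP" -> buffer=??????????ziMPTkgWdf
Fragment 4: offset=8 data="SJ" -> buffer=????????SJziMPTkgWdf

Answer: ????????SJziMPTkgWdf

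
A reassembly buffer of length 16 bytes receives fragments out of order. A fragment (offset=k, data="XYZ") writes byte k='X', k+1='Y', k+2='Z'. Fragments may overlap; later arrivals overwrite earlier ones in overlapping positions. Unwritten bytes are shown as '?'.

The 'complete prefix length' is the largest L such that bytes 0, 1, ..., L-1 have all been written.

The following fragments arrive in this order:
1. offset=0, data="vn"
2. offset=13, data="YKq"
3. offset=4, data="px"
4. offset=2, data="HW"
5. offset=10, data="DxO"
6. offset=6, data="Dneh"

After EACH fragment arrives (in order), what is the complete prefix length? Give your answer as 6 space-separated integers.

Answer: 2 2 2 6 6 16

Derivation:
Fragment 1: offset=0 data="vn" -> buffer=vn?????????????? -> prefix_len=2
Fragment 2: offset=13 data="YKq" -> buffer=vn???????????YKq -> prefix_len=2
Fragment 3: offset=4 data="px" -> buffer=vn??px???????YKq -> prefix_len=2
Fragment 4: offset=2 data="HW" -> buffer=vnHWpx???????YKq -> prefix_len=6
Fragment 5: offset=10 data="DxO" -> buffer=vnHWpx????DxOYKq -> prefix_len=6
Fragment 6: offset=6 data="Dneh" -> buffer=vnHWpxDnehDxOYKq -> prefix_len=16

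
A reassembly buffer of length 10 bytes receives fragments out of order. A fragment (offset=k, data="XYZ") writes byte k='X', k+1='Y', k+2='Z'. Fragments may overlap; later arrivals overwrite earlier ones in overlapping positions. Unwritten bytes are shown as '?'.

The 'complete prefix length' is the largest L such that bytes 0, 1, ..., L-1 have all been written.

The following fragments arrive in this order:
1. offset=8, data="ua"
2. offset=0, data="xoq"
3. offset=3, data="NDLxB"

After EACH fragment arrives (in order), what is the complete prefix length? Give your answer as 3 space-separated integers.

Answer: 0 3 10

Derivation:
Fragment 1: offset=8 data="ua" -> buffer=????????ua -> prefix_len=0
Fragment 2: offset=0 data="xoq" -> buffer=xoq?????ua -> prefix_len=3
Fragment 3: offset=3 data="NDLxB" -> buffer=xoqNDLxBua -> prefix_len=10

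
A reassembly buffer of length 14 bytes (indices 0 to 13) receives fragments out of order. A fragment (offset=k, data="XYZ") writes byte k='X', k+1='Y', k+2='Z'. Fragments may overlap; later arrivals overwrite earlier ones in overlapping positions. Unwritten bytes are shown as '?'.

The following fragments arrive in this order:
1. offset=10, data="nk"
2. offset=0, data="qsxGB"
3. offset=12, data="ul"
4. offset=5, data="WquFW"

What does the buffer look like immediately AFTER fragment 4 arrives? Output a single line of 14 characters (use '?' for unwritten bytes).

Answer: qsxGBWquFWnkul

Derivation:
Fragment 1: offset=10 data="nk" -> buffer=??????????nk??
Fragment 2: offset=0 data="qsxGB" -> buffer=qsxGB?????nk??
Fragment 3: offset=12 data="ul" -> buffer=qsxGB?????nkul
Fragment 4: offset=5 data="WquFW" -> buffer=qsxGBWquFWnkul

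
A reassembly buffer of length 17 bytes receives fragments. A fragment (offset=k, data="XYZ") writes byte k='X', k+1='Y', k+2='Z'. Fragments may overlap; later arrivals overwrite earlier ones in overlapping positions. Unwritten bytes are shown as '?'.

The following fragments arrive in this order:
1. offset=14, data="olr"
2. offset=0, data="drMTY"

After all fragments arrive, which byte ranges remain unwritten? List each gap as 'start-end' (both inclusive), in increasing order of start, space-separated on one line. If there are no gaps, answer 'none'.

Answer: 5-13

Derivation:
Fragment 1: offset=14 len=3
Fragment 2: offset=0 len=5
Gaps: 5-13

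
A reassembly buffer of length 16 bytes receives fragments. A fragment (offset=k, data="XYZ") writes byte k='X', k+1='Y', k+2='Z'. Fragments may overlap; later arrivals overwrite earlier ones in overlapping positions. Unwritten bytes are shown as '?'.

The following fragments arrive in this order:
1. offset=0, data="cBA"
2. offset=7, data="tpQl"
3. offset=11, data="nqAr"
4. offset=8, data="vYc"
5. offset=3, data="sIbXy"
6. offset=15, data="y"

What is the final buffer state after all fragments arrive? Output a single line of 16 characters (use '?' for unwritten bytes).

Answer: cBAsIbXyvYcnqAry

Derivation:
Fragment 1: offset=0 data="cBA" -> buffer=cBA?????????????
Fragment 2: offset=7 data="tpQl" -> buffer=cBA????tpQl?????
Fragment 3: offset=11 data="nqAr" -> buffer=cBA????tpQlnqAr?
Fragment 4: offset=8 data="vYc" -> buffer=cBA????tvYcnqAr?
Fragment 5: offset=3 data="sIbXy" -> buffer=cBAsIbXyvYcnqAr?
Fragment 6: offset=15 data="y" -> buffer=cBAsIbXyvYcnqAry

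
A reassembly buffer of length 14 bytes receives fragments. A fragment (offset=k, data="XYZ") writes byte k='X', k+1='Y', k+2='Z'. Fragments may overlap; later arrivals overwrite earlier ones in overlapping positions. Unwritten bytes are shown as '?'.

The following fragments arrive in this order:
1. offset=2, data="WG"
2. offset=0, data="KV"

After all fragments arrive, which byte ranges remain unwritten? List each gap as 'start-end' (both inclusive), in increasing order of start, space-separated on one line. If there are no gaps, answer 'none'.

Answer: 4-13

Derivation:
Fragment 1: offset=2 len=2
Fragment 2: offset=0 len=2
Gaps: 4-13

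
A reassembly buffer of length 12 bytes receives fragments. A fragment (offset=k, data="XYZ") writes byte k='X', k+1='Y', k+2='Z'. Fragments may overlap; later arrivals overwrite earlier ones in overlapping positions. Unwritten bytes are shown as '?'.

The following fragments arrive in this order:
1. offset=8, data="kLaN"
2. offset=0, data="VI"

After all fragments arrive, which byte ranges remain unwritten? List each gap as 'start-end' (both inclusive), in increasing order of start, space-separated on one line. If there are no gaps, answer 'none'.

Fragment 1: offset=8 len=4
Fragment 2: offset=0 len=2
Gaps: 2-7

Answer: 2-7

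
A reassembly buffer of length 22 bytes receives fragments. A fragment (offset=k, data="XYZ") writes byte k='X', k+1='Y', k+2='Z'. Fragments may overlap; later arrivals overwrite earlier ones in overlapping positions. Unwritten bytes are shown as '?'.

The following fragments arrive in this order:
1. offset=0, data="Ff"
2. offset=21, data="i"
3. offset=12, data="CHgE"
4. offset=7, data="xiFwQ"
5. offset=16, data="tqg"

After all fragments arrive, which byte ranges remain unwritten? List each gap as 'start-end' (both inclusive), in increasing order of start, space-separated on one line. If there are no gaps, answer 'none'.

Answer: 2-6 19-20

Derivation:
Fragment 1: offset=0 len=2
Fragment 2: offset=21 len=1
Fragment 3: offset=12 len=4
Fragment 4: offset=7 len=5
Fragment 5: offset=16 len=3
Gaps: 2-6 19-20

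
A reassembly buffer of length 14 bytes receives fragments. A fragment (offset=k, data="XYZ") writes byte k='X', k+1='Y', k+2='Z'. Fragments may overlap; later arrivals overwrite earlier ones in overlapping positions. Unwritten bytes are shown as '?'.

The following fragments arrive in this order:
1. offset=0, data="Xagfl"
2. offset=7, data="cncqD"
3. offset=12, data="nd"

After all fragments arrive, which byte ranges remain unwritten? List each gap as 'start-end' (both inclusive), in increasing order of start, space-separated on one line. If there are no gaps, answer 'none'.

Fragment 1: offset=0 len=5
Fragment 2: offset=7 len=5
Fragment 3: offset=12 len=2
Gaps: 5-6

Answer: 5-6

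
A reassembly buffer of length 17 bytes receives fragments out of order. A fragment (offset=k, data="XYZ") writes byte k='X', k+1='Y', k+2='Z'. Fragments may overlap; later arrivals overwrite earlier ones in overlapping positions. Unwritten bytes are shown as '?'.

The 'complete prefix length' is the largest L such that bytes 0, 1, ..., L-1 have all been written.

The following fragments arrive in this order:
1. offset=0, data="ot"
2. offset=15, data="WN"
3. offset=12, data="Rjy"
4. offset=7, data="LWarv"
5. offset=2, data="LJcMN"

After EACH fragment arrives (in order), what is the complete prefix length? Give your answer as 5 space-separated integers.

Answer: 2 2 2 2 17

Derivation:
Fragment 1: offset=0 data="ot" -> buffer=ot??????????????? -> prefix_len=2
Fragment 2: offset=15 data="WN" -> buffer=ot?????????????WN -> prefix_len=2
Fragment 3: offset=12 data="Rjy" -> buffer=ot??????????RjyWN -> prefix_len=2
Fragment 4: offset=7 data="LWarv" -> buffer=ot?????LWarvRjyWN -> prefix_len=2
Fragment 5: offset=2 data="LJcMN" -> buffer=otLJcMNLWarvRjyWN -> prefix_len=17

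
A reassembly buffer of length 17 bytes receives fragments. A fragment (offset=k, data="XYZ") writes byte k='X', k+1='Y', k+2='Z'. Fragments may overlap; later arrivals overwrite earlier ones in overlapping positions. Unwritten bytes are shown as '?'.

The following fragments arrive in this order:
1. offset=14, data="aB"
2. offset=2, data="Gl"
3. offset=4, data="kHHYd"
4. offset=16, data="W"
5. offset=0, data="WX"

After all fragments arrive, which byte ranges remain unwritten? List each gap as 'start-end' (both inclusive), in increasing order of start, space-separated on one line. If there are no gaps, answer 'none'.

Answer: 9-13

Derivation:
Fragment 1: offset=14 len=2
Fragment 2: offset=2 len=2
Fragment 3: offset=4 len=5
Fragment 4: offset=16 len=1
Fragment 5: offset=0 len=2
Gaps: 9-13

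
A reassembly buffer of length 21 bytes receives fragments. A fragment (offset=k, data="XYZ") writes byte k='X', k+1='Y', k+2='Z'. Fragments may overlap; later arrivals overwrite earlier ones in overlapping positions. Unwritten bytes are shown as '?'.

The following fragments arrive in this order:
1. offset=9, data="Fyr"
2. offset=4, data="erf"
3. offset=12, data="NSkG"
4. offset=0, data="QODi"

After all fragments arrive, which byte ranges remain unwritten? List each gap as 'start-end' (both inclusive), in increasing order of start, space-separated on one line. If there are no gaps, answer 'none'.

Answer: 7-8 16-20

Derivation:
Fragment 1: offset=9 len=3
Fragment 2: offset=4 len=3
Fragment 3: offset=12 len=4
Fragment 4: offset=0 len=4
Gaps: 7-8 16-20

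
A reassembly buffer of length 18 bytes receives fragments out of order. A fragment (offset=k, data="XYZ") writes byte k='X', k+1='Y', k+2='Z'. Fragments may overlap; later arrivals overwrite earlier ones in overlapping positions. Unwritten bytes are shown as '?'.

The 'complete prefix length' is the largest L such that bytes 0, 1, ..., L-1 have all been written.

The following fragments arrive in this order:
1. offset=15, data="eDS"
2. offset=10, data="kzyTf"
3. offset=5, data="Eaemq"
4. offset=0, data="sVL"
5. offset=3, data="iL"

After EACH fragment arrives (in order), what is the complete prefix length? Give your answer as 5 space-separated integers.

Fragment 1: offset=15 data="eDS" -> buffer=???????????????eDS -> prefix_len=0
Fragment 2: offset=10 data="kzyTf" -> buffer=??????????kzyTfeDS -> prefix_len=0
Fragment 3: offset=5 data="Eaemq" -> buffer=?????EaemqkzyTfeDS -> prefix_len=0
Fragment 4: offset=0 data="sVL" -> buffer=sVL??EaemqkzyTfeDS -> prefix_len=3
Fragment 5: offset=3 data="iL" -> buffer=sVLiLEaemqkzyTfeDS -> prefix_len=18

Answer: 0 0 0 3 18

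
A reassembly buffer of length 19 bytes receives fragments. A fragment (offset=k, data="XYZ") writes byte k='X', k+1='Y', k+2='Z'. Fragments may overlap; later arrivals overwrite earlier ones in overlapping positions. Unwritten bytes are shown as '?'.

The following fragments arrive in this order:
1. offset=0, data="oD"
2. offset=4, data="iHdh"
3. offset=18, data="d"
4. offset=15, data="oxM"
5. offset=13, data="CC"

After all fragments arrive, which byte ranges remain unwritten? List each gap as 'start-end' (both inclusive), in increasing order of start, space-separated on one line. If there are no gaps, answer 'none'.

Fragment 1: offset=0 len=2
Fragment 2: offset=4 len=4
Fragment 3: offset=18 len=1
Fragment 4: offset=15 len=3
Fragment 5: offset=13 len=2
Gaps: 2-3 8-12

Answer: 2-3 8-12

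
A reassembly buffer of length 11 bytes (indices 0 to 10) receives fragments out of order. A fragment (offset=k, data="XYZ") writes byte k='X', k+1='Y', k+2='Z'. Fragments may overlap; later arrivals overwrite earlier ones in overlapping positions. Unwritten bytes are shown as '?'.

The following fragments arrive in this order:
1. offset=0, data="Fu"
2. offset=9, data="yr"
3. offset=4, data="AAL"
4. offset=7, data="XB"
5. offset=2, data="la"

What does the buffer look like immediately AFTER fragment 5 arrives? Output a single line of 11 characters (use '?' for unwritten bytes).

Fragment 1: offset=0 data="Fu" -> buffer=Fu?????????
Fragment 2: offset=9 data="yr" -> buffer=Fu???????yr
Fragment 3: offset=4 data="AAL" -> buffer=Fu??AAL??yr
Fragment 4: offset=7 data="XB" -> buffer=Fu??AALXByr
Fragment 5: offset=2 data="la" -> buffer=FulaAALXByr

Answer: FulaAALXByr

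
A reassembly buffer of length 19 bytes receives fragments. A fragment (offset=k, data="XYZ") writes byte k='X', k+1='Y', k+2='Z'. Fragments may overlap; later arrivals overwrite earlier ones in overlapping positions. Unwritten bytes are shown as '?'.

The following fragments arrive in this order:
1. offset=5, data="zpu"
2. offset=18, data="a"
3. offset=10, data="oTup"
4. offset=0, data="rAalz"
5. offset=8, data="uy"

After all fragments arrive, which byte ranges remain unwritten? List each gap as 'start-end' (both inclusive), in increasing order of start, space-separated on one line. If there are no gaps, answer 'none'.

Answer: 14-17

Derivation:
Fragment 1: offset=5 len=3
Fragment 2: offset=18 len=1
Fragment 3: offset=10 len=4
Fragment 4: offset=0 len=5
Fragment 5: offset=8 len=2
Gaps: 14-17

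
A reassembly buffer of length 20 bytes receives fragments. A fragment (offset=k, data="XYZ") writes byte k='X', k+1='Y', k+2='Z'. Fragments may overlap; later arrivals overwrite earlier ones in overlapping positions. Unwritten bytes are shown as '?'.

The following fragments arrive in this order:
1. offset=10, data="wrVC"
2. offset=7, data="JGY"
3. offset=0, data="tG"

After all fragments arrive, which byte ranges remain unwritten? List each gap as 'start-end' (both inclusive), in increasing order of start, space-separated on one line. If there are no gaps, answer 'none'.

Fragment 1: offset=10 len=4
Fragment 2: offset=7 len=3
Fragment 3: offset=0 len=2
Gaps: 2-6 14-19

Answer: 2-6 14-19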